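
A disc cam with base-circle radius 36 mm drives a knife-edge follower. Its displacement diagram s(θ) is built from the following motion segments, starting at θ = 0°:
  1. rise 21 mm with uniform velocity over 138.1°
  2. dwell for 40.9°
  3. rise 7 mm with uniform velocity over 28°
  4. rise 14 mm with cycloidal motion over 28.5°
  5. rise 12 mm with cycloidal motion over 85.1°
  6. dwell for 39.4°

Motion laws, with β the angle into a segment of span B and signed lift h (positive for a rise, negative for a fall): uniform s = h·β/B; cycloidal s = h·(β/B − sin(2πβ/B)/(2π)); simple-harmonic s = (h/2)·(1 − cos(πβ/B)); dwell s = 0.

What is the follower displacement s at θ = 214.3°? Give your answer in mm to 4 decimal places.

seg 1 [0°–138.1°] uniform, h=21: full span → s += 21 → s = 21.0000
seg 2 [138.1°–179°] dwell: s stays 21.0000
seg 3 [179°–207°] uniform, h=7: full span → s += 7 → s = 28.0000
seg 4 [207°–235.5°] cycloidal, h=14: θ=214.3° here. β=7.3, B=28.5. 14·(0.2561 − sin(2π·0.2561)/(2π)) = 1.3595 → s = 29.3595

29.3595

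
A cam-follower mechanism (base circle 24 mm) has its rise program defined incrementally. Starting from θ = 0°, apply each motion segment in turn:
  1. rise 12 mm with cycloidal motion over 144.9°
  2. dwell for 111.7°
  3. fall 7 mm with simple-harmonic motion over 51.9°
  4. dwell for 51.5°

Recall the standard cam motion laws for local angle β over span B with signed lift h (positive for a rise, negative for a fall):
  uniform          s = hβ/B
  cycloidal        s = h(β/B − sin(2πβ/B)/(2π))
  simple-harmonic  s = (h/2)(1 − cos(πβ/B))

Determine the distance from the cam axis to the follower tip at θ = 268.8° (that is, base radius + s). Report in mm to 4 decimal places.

seg 1 [0°–144.9°] cycloidal, h=12: full span → s += 12 → s = 12.0000
seg 2 [144.9°–256.6°] dwell: s stays 12.0000
seg 3 [256.6°–308.5°] simple-harmonic, h=-7: θ=268.8° here. β=12.2, B=51.9. -7/2·(1 − cos(π·0.2351)) = -0.9118 → s = 11.0882
radial distance = base radius + s = 24 + 11.0882 = 35.0882

35.0882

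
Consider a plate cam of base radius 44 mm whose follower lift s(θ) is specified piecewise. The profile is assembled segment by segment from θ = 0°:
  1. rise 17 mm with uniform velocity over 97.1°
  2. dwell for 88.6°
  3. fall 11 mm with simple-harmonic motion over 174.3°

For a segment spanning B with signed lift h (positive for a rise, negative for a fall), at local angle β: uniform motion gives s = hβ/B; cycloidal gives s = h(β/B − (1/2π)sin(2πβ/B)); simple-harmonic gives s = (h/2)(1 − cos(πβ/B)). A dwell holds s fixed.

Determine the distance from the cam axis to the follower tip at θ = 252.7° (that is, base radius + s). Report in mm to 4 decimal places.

seg 1 [0°–97.1°] uniform, h=17: full span → s += 17 → s = 17.0000
seg 2 [97.1°–185.7°] dwell: s stays 17.0000
seg 3 [185.7°–360°] simple-harmonic, h=-11: θ=252.7° here. β=67, B=174.3. -11/2·(1 − cos(π·0.3844)) = -3.5461 → s = 13.4539
radial distance = base radius + s = 44 + 13.4539 = 57.4539

57.4539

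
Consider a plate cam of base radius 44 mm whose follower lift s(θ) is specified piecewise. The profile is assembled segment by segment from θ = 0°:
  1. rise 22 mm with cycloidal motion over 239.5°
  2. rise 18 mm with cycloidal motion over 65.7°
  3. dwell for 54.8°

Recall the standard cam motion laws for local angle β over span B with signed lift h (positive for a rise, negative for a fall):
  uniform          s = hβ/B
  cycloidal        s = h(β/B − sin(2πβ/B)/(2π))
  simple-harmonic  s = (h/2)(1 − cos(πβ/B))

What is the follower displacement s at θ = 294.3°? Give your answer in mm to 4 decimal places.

seg 1 [0°–239.5°] cycloidal, h=22: full span → s += 22 → s = 22.0000
seg 2 [239.5°–305.2°] cycloidal, h=18: θ=294.3° here. β=54.8, B=65.7. 18·(0.8341 − sin(2π·0.8341)/(2π)) = 17.4878 → s = 39.4878

39.4878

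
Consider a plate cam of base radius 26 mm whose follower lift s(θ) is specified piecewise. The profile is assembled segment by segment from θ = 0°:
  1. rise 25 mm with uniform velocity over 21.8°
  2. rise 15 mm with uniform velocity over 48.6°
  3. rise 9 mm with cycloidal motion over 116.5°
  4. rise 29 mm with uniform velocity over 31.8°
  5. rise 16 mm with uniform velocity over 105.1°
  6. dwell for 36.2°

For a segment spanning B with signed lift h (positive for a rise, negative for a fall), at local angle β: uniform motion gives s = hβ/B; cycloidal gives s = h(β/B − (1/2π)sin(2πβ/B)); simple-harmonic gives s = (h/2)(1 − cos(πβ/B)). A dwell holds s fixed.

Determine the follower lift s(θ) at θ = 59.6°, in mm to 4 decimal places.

seg 1 [0°–21.8°] uniform, h=25: full span → s += 25 → s = 25.0000
seg 2 [21.8°–70.4°] uniform, h=15: θ=59.6° here. β=37.8, B=48.6. 15·37.8/48.6 = 11.6667 → s = 36.6667

36.6667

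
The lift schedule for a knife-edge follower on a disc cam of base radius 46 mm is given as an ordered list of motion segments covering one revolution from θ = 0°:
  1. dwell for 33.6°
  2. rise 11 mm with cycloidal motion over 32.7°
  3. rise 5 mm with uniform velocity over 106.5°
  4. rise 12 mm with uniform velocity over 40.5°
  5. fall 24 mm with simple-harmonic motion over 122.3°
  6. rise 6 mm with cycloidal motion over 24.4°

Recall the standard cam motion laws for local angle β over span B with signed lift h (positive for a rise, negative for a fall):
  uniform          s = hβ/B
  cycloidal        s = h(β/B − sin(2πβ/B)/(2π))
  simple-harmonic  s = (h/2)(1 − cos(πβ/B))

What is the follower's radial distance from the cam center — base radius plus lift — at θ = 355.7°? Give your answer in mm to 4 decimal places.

seg 1 [0°–33.6°] dwell: s stays 0.0000
seg 2 [33.6°–66.3°] cycloidal, h=11: full span → s += 11 → s = 11.0000
seg 3 [66.3°–172.8°] uniform, h=5: full span → s += 5 → s = 16.0000
seg 4 [172.8°–213.3°] uniform, h=12: full span → s += 12 → s = 28.0000
seg 5 [213.3°–335.6°] simple-harmonic, h=-24: full span → s += -24 → s = 4.0000
seg 6 [335.6°–360°] cycloidal, h=6: θ=355.7° here. β=20.1, B=24.4. 6·(0.8238 − sin(2π·0.8238)/(2π)) = 5.7968 → s = 9.7968
radial distance = base radius + s = 46 + 9.7968 = 55.7968

55.7968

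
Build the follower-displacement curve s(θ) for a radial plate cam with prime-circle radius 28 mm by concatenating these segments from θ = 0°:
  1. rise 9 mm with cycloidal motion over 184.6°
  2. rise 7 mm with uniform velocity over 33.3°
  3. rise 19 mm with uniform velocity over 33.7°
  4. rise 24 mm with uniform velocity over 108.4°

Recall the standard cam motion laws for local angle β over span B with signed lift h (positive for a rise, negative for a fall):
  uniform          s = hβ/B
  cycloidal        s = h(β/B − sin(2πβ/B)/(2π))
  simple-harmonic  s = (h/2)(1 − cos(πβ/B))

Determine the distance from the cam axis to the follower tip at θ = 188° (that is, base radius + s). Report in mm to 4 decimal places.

seg 1 [0°–184.6°] cycloidal, h=9: full span → s += 9 → s = 9.0000
seg 2 [184.6°–217.9°] uniform, h=7: θ=188° here. β=3.4, B=33.3. 7·3.4/33.3 = 0.7147 → s = 9.7147
radial distance = base radius + s = 28 + 9.7147 = 37.7147

37.7147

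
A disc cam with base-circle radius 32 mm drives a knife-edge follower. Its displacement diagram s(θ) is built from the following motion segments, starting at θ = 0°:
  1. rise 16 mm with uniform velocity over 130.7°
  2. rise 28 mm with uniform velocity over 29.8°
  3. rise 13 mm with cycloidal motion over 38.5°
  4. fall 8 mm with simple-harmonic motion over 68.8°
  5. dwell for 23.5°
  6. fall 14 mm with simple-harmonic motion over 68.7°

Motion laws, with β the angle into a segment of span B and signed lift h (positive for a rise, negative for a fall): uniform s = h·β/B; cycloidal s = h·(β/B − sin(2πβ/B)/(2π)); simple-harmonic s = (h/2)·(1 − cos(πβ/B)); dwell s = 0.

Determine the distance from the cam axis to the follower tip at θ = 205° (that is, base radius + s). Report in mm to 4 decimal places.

seg 1 [0°–130.7°] uniform, h=16: full span → s += 16 → s = 16.0000
seg 2 [130.7°–160.5°] uniform, h=28: full span → s += 28 → s = 44.0000
seg 3 [160.5°–199°] cycloidal, h=13: full span → s += 13 → s = 57.0000
seg 4 [199°–267.8°] simple-harmonic, h=-8: θ=205° here. β=6, B=68.8. -8/2·(1 − cos(π·0.0872)) = -0.1492 → s = 56.8508
radial distance = base radius + s = 32 + 56.8508 = 88.8508

88.8508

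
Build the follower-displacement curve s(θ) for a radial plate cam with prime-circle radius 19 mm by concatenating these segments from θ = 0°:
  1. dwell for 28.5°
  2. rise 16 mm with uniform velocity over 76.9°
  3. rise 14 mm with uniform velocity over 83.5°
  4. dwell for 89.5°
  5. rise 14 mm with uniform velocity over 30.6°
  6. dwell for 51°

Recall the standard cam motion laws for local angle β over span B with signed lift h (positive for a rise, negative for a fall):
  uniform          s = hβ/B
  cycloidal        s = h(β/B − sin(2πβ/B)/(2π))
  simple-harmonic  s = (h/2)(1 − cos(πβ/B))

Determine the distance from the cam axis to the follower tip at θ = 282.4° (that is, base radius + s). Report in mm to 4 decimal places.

seg 1 [0°–28.5°] dwell: s stays 0.0000
seg 2 [28.5°–105.4°] uniform, h=16: full span → s += 16 → s = 16.0000
seg 3 [105.4°–188.9°] uniform, h=14: full span → s += 14 → s = 30.0000
seg 4 [188.9°–278.4°] dwell: s stays 30.0000
seg 5 [278.4°–309°] uniform, h=14: θ=282.4° here. β=4, B=30.6. 14·4/30.6 = 1.8301 → s = 31.8301
radial distance = base radius + s = 19 + 31.8301 = 50.8301

50.8301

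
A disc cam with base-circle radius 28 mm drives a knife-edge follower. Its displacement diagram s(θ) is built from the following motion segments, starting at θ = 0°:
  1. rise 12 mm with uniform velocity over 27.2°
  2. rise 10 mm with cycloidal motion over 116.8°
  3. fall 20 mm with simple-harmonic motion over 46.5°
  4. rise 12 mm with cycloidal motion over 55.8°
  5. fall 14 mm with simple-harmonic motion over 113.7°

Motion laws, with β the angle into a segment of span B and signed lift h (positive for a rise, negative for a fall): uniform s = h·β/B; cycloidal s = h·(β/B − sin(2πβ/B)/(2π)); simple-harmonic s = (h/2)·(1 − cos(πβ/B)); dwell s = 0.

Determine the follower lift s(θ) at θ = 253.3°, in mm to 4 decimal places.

seg 1 [0°–27.2°] uniform, h=12: full span → s += 12 → s = 12.0000
seg 2 [27.2°–144°] cycloidal, h=10: full span → s += 10 → s = 22.0000
seg 3 [144°–190.5°] simple-harmonic, h=-20: full span → s += -20 → s = 2.0000
seg 4 [190.5°–246.3°] cycloidal, h=12: full span → s += 12 → s = 14.0000
seg 5 [246.3°–360°] simple-harmonic, h=-14: θ=253.3° here. β=7, B=113.7. -14/2·(1 − cos(π·0.0616)) = -0.1305 → s = 13.8695

13.8695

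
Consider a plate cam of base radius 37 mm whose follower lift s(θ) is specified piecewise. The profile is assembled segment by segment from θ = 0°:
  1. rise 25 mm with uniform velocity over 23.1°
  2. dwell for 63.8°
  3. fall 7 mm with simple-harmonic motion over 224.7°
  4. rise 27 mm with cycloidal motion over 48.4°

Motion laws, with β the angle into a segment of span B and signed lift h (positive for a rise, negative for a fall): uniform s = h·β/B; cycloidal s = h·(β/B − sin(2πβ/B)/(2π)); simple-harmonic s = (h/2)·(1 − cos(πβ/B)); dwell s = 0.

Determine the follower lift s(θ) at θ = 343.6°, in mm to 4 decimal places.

seg 1 [0°–23.1°] uniform, h=25: full span → s += 25 → s = 25.0000
seg 2 [23.1°–86.9°] dwell: s stays 25.0000
seg 3 [86.9°–311.6°] simple-harmonic, h=-7: full span → s += -7 → s = 18.0000
seg 4 [311.6°–360°] cycloidal, h=27: θ=343.6° here. β=32, B=48.4. 27·(0.6612 − sin(2π·0.6612)/(2π)) = 21.4961 → s = 39.4961

39.4961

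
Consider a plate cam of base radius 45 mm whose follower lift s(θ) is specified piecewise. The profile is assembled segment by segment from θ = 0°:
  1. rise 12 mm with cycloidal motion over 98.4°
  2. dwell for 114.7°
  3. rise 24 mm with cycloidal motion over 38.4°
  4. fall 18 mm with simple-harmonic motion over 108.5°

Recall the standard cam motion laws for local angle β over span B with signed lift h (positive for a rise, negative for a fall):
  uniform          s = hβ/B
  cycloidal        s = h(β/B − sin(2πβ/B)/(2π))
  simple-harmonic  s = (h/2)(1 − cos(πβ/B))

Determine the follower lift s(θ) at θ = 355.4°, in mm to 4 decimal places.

seg 1 [0°–98.4°] cycloidal, h=12: full span → s += 12 → s = 12.0000
seg 2 [98.4°–213.1°] dwell: s stays 12.0000
seg 3 [213.1°–251.5°] cycloidal, h=24: full span → s += 24 → s = 36.0000
seg 4 [251.5°–360°] simple-harmonic, h=-18: θ=355.4° here. β=103.9, B=108.5. -18/2·(1 − cos(π·0.9576)) = -17.9203 → s = 18.0797

18.0797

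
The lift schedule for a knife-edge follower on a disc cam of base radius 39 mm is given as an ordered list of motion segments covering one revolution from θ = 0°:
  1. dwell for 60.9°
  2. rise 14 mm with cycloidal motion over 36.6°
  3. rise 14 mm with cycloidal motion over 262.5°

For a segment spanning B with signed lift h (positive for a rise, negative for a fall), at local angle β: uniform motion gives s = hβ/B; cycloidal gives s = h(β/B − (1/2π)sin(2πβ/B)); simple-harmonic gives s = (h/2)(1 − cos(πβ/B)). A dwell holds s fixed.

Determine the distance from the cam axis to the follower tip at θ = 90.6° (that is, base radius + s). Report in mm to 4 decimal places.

seg 1 [0°–60.9°] dwell: s stays 0.0000
seg 2 [60.9°–97.5°] cycloidal, h=14: θ=90.6° here. β=29.7, B=36.6. 14·(0.8115 − sin(2π·0.8115)/(2π)) = 13.4247 → s = 13.4247
radial distance = base radius + s = 39 + 13.4247 = 52.4247

52.4247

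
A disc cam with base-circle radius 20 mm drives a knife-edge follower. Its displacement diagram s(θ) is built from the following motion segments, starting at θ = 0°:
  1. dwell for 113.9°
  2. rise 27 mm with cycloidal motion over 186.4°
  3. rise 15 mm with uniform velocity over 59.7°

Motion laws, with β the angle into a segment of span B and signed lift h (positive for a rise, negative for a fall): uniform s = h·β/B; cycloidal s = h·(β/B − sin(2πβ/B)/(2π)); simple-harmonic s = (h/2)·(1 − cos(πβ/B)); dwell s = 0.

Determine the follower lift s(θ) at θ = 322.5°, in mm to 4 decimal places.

seg 1 [0°–113.9°] dwell: s stays 0.0000
seg 2 [113.9°–300.3°] cycloidal, h=27: full span → s += 27 → s = 27.0000
seg 3 [300.3°–360°] uniform, h=15: θ=322.5° here. β=22.2, B=59.7. 15·22.2/59.7 = 5.5779 → s = 32.5779

32.5779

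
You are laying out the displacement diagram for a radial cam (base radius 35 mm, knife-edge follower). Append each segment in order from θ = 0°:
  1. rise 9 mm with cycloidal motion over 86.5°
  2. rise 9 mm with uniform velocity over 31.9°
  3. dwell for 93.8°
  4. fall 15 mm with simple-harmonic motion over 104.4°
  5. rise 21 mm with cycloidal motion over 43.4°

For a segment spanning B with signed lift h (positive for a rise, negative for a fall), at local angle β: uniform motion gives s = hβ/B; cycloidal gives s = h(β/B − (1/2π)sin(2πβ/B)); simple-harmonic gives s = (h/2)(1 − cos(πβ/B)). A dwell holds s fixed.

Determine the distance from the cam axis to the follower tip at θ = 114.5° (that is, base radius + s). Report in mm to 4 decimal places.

seg 1 [0°–86.5°] cycloidal, h=9: full span → s += 9 → s = 9.0000
seg 2 [86.5°–118.4°] uniform, h=9: θ=114.5° here. β=28, B=31.9. 9·28/31.9 = 7.8997 → s = 16.8997
radial distance = base radius + s = 35 + 16.8997 = 51.8997

51.8997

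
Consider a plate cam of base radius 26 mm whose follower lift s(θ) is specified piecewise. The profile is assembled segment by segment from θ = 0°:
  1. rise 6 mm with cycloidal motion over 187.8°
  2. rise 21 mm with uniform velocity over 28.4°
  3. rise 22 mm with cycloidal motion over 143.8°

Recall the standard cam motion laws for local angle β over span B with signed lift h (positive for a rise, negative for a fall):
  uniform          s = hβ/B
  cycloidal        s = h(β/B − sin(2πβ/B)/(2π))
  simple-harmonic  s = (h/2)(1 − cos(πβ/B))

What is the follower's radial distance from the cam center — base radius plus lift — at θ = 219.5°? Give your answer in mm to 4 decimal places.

seg 1 [0°–187.8°] cycloidal, h=6: full span → s += 6 → s = 6.0000
seg 2 [187.8°–216.2°] uniform, h=21: full span → s += 21 → s = 27.0000
seg 3 [216.2°–360°] cycloidal, h=22: θ=219.5° here. β=3.3, B=143.8. 22·(0.0229 − sin(2π·0.0229)/(2π)) = 0.0017 → s = 27.0017
radial distance = base radius + s = 26 + 27.0017 = 53.0017

53.0017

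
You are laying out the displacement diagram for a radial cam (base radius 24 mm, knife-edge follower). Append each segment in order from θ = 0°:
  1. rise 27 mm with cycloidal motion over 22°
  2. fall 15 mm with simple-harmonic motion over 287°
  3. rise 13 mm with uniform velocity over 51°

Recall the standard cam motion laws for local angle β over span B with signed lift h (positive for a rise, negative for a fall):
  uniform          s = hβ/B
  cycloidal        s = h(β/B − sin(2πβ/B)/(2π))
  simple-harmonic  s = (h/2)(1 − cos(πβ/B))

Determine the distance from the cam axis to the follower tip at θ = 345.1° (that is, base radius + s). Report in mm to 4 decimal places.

seg 1 [0°–22°] cycloidal, h=27: full span → s += 27 → s = 27.0000
seg 2 [22°–309°] simple-harmonic, h=-15: full span → s += -15 → s = 12.0000
seg 3 [309°–360°] uniform, h=13: θ=345.1° here. β=36.1, B=51. 13·36.1/51 = 9.2020 → s = 21.2020
radial distance = base radius + s = 24 + 21.2020 = 45.2020

45.2020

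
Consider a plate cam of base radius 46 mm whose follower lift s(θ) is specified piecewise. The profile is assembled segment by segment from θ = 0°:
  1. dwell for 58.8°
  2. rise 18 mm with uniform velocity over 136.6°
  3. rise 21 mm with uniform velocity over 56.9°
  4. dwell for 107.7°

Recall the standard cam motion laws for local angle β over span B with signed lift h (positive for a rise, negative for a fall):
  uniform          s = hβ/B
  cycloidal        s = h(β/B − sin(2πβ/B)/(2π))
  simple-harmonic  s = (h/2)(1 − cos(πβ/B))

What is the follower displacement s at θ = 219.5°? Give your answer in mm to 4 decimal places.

seg 1 [0°–58.8°] dwell: s stays 0.0000
seg 2 [58.8°–195.4°] uniform, h=18: full span → s += 18 → s = 18.0000
seg 3 [195.4°–252.3°] uniform, h=21: θ=219.5° here. β=24.1, B=56.9. 21·24.1/56.9 = 8.8946 → s = 26.8946

26.8946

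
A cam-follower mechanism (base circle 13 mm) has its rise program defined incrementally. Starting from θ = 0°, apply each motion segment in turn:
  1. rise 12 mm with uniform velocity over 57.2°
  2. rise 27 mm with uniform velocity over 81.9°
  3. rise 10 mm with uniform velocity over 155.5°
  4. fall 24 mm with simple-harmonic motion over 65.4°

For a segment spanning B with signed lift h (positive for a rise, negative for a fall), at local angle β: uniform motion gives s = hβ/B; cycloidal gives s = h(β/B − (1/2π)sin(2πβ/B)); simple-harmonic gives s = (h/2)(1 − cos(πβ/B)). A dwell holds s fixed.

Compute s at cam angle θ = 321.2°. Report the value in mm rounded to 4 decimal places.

seg 1 [0°–57.2°] uniform, h=12: full span → s += 12 → s = 12.0000
seg 2 [57.2°–139.1°] uniform, h=27: full span → s += 27 → s = 39.0000
seg 3 [139.1°–294.6°] uniform, h=10: full span → s += 10 → s = 49.0000
seg 4 [294.6°–360°] simple-harmonic, h=-24: θ=321.2° here. β=26.6, B=65.4. -24/2·(1 − cos(π·0.4067)) = -8.5338 → s = 40.4662

40.4662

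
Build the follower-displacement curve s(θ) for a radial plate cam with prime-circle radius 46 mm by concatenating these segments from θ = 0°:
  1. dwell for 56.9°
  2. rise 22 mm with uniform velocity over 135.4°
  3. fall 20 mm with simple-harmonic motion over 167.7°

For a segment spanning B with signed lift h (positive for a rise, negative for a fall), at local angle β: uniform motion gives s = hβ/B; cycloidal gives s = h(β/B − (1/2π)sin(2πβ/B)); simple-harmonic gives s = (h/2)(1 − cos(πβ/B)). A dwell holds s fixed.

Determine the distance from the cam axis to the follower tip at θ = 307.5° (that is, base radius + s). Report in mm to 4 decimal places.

seg 1 [0°–56.9°] dwell: s stays 0.0000
seg 2 [56.9°–192.3°] uniform, h=22: full span → s += 22 → s = 22.0000
seg 3 [192.3°–360°] simple-harmonic, h=-20: θ=307.5° here. β=115.2, B=167.7. -20/2·(1 − cos(π·0.6869)) = -15.5411 → s = 6.4589
radial distance = base radius + s = 46 + 6.4589 = 52.4589

52.4589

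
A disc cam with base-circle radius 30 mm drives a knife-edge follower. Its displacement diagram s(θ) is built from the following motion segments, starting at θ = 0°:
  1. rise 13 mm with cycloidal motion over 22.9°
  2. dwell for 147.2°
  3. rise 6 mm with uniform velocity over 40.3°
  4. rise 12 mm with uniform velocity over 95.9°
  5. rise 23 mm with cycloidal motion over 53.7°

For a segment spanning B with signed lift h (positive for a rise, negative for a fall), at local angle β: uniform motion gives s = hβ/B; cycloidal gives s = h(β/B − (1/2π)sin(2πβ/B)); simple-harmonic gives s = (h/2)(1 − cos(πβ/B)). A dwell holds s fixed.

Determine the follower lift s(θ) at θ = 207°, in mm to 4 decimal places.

seg 1 [0°–22.9°] cycloidal, h=13: full span → s += 13 → s = 13.0000
seg 2 [22.9°–170.1°] dwell: s stays 13.0000
seg 3 [170.1°–210.4°] uniform, h=6: θ=207° here. β=36.9, B=40.3. 6·36.9/40.3 = 5.4938 → s = 18.4938

18.4938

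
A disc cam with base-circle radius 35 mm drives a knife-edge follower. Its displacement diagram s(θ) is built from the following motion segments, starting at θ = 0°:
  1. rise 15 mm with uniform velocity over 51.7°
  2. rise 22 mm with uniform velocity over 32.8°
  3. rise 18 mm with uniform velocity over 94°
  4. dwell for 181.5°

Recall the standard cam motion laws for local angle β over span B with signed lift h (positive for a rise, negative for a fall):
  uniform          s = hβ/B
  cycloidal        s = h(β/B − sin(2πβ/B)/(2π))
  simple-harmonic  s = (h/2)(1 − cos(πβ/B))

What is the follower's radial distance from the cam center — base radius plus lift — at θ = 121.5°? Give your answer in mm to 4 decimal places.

seg 1 [0°–51.7°] uniform, h=15: full span → s += 15 → s = 15.0000
seg 2 [51.7°–84.5°] uniform, h=22: full span → s += 22 → s = 37.0000
seg 3 [84.5°–178.5°] uniform, h=18: θ=121.5° here. β=37, B=94. 18·37/94 = 7.0851 → s = 44.0851
radial distance = base radius + s = 35 + 44.0851 = 79.0851

79.0851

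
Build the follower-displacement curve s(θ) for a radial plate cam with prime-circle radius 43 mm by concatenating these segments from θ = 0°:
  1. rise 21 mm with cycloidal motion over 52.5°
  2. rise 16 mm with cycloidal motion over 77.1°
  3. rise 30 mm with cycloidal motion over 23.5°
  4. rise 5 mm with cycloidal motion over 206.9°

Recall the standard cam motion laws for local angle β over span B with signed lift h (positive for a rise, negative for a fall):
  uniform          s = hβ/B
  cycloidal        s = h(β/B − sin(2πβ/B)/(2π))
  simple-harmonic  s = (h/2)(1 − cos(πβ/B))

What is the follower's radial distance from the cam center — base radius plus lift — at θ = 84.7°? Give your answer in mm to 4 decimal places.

seg 1 [0°–52.5°] cycloidal, h=21: full span → s += 21 → s = 21.0000
seg 2 [52.5°–129.6°] cycloidal, h=16: θ=84.7° here. β=32.2, B=77.1. 16·(0.4176 − sin(2π·0.4176)/(2π)) = 5.4225 → s = 26.4225
radial distance = base radius + s = 43 + 26.4225 = 69.4225

69.4225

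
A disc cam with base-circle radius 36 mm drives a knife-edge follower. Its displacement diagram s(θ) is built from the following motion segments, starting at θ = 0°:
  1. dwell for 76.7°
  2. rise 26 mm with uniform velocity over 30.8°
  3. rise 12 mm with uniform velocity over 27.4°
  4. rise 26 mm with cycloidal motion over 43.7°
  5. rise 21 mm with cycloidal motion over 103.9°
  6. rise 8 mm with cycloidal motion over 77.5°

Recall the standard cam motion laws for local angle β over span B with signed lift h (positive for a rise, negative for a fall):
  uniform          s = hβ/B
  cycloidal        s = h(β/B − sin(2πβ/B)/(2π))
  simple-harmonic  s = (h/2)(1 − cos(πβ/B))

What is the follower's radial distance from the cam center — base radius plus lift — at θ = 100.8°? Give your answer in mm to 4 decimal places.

seg 1 [0°–76.7°] dwell: s stays 0.0000
seg 2 [76.7°–107.5°] uniform, h=26: θ=100.8° here. β=24.1, B=30.8. 26·24.1/30.8 = 20.3442 → s = 20.3442
radial distance = base radius + s = 36 + 20.3442 = 56.3442

56.3442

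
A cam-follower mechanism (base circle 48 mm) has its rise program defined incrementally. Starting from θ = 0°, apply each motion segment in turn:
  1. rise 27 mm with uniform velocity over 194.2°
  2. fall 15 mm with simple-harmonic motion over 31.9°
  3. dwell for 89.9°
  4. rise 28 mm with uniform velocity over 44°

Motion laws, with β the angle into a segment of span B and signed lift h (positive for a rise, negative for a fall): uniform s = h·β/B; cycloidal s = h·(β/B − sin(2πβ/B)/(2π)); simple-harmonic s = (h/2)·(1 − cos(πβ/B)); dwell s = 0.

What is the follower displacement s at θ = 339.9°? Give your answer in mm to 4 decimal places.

seg 1 [0°–194.2°] uniform, h=27: full span → s += 27 → s = 27.0000
seg 2 [194.2°–226.1°] simple-harmonic, h=-15: full span → s += -15 → s = 12.0000
seg 3 [226.1°–316°] dwell: s stays 12.0000
seg 4 [316°–360°] uniform, h=28: θ=339.9° here. β=23.9, B=44. 28·23.9/44 = 15.2091 → s = 27.2091

27.2091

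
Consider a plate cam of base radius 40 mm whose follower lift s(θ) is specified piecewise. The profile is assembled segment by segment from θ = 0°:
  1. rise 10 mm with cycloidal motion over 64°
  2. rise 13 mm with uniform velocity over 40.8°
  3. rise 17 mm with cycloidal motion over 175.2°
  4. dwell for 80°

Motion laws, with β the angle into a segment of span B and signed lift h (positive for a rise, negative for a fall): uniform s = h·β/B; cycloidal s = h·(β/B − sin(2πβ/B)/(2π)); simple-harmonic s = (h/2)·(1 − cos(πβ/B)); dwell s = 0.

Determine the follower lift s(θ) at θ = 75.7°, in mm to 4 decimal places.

seg 1 [0°–64°] cycloidal, h=10: full span → s += 10 → s = 10.0000
seg 2 [64°–104.8°] uniform, h=13: θ=75.7° here. β=11.7, B=40.8. 13·11.7/40.8 = 3.7279 → s = 13.7279

13.7279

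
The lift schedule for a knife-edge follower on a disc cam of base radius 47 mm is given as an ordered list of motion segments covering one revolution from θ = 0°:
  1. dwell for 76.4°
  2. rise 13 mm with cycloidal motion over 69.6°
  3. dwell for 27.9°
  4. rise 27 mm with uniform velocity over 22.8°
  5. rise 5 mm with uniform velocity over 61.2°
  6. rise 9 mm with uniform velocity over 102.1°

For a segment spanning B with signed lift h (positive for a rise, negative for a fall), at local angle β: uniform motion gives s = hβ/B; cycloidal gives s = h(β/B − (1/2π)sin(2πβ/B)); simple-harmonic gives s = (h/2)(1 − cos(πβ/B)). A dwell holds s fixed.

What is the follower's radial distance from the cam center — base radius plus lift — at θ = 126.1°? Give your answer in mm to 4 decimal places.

seg 1 [0°–76.4°] dwell: s stays 0.0000
seg 2 [76.4°–146°] cycloidal, h=13: θ=126.1° here. β=49.7, B=69.6. 13·(0.7141 − sin(2π·0.7141)/(2π)) = 11.2996 → s = 11.2996
radial distance = base radius + s = 47 + 11.2996 = 58.2996

58.2996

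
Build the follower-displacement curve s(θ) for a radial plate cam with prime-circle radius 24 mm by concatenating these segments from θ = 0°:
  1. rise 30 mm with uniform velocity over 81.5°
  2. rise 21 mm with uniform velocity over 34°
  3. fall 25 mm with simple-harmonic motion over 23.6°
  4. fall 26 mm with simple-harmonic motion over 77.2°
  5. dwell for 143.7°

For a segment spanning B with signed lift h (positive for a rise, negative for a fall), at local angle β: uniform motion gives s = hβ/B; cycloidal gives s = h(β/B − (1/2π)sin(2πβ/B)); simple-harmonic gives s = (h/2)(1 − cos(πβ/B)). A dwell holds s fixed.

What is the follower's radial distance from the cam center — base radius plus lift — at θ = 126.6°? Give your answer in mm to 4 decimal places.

seg 1 [0°–81.5°] uniform, h=30: full span → s += 30 → s = 30.0000
seg 2 [81.5°–115.5°] uniform, h=21: full span → s += 21 → s = 51.0000
seg 3 [115.5°–139.1°] simple-harmonic, h=-25: θ=126.6° here. β=11.1, B=23.6. -25/2·(1 − cos(π·0.4703)) = -11.3369 → s = 39.6631
radial distance = base radius + s = 24 + 39.6631 = 63.6631

63.6631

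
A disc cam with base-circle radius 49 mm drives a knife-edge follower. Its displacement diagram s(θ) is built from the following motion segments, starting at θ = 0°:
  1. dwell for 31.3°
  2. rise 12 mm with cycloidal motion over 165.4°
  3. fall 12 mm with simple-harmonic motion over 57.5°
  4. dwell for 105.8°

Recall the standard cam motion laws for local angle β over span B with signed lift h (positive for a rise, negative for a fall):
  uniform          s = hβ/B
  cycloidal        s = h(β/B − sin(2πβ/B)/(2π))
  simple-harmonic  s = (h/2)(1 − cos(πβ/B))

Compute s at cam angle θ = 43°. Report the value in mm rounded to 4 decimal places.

seg 1 [0°–31.3°] dwell: s stays 0.0000
seg 2 [31.3°–196.7°] cycloidal, h=12: θ=43° here. β=11.7, B=165.4. 12·(0.0707 − sin(2π·0.0707)/(2π)) = 0.0277 → s = 0.0277

0.0277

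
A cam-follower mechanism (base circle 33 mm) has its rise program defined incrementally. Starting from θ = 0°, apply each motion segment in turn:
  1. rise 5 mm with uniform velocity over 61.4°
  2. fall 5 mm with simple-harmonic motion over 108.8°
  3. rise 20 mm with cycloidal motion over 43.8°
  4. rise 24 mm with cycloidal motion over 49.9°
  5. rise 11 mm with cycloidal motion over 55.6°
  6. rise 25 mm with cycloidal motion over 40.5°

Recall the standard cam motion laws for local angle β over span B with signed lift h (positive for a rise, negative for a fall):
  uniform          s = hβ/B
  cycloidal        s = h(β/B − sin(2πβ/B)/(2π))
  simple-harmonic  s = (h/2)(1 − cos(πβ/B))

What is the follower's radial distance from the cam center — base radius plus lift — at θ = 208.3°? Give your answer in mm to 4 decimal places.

seg 1 [0°–61.4°] uniform, h=5: full span → s += 5 → s = 5.0000
seg 2 [61.4°–170.2°] simple-harmonic, h=-5: full span → s += -5 → s = 0.0000
seg 3 [170.2°–214°] cycloidal, h=20: θ=208.3° here. β=38.1, B=43.8. 20·(0.8699 − sin(2π·0.8699)/(2π)) = 19.7195 → s = 19.7195
radial distance = base radius + s = 33 + 19.7195 = 52.7195

52.7195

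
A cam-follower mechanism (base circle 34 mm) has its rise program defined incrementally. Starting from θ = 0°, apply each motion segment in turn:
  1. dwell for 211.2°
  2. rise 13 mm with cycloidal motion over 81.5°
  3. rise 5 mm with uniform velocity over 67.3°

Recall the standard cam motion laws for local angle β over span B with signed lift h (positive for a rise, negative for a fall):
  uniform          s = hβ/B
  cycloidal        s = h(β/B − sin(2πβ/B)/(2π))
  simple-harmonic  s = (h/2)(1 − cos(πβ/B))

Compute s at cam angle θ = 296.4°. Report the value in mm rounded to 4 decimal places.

seg 1 [0°–211.2°] dwell: s stays 0.0000
seg 2 [211.2°–292.7°] cycloidal, h=13: full span → s += 13 → s = 13.0000
seg 3 [292.7°–360°] uniform, h=5: θ=296.4° here. β=3.7, B=67.3. 5·3.7/67.3 = 0.2749 → s = 13.2749

13.2749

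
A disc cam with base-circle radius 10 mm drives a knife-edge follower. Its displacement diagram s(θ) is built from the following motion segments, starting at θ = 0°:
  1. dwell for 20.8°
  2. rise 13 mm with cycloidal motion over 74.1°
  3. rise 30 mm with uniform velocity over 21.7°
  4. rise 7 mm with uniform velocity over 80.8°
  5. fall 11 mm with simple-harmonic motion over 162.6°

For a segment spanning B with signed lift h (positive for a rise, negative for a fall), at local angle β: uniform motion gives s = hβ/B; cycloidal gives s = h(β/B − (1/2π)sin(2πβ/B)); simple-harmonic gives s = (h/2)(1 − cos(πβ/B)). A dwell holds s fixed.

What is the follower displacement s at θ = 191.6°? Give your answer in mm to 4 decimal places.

seg 1 [0°–20.8°] dwell: s stays 0.0000
seg 2 [20.8°–94.9°] cycloidal, h=13: full span → s += 13 → s = 13.0000
seg 3 [94.9°–116.6°] uniform, h=30: full span → s += 30 → s = 43.0000
seg 4 [116.6°–197.4°] uniform, h=7: θ=191.6° here. β=75, B=80.8. 7·75/80.8 = 6.4975 → s = 49.4975

49.4975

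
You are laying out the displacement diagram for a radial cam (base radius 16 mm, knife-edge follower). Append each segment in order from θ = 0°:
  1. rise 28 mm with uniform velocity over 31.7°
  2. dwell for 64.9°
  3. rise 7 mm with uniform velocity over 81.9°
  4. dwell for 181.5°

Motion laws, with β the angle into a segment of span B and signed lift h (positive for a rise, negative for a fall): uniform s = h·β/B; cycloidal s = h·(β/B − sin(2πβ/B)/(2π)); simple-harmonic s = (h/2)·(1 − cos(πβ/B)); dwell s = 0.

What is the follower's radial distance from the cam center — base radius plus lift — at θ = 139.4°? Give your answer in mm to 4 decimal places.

seg 1 [0°–31.7°] uniform, h=28: full span → s += 28 → s = 28.0000
seg 2 [31.7°–96.6°] dwell: s stays 28.0000
seg 3 [96.6°–178.5°] uniform, h=7: θ=139.4° here. β=42.8, B=81.9. 7·42.8/81.9 = 3.6581 → s = 31.6581
radial distance = base radius + s = 16 + 31.6581 = 47.6581

47.6581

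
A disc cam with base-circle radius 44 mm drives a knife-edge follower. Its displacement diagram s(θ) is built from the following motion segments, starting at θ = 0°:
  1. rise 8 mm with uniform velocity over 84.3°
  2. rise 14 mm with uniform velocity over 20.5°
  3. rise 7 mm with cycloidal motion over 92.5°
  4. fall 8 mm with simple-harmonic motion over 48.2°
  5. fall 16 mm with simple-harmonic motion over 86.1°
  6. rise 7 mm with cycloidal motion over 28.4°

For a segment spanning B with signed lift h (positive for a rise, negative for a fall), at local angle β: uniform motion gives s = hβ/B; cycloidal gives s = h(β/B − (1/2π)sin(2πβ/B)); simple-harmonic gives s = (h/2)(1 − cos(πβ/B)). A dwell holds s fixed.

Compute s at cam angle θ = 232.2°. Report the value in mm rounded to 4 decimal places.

seg 1 [0°–84.3°] uniform, h=8: full span → s += 8 → s = 8.0000
seg 2 [84.3°–104.8°] uniform, h=14: full span → s += 14 → s = 22.0000
seg 3 [104.8°–197.3°] cycloidal, h=7: full span → s += 7 → s = 29.0000
seg 4 [197.3°–245.5°] simple-harmonic, h=-8: θ=232.2° here. β=34.9, B=48.2. -8/2·(1 − cos(π·0.7241)) = -6.5889 → s = 22.4111

22.4111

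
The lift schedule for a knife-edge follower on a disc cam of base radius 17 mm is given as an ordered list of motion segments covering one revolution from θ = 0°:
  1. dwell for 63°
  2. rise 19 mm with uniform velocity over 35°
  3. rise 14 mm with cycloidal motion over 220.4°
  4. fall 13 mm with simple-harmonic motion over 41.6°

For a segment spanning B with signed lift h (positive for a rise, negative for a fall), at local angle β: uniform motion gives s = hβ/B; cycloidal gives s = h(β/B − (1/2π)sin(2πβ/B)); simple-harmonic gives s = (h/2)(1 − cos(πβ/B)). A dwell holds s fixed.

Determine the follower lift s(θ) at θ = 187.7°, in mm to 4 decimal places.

seg 1 [0°–63°] dwell: s stays 0.0000
seg 2 [63°–98°] uniform, h=19: full span → s += 19 → s = 19.0000
seg 3 [98°–318.4°] cycloidal, h=14: θ=187.7° here. β=89.7, B=220.4. 14·(0.4070 − sin(2π·0.4070)/(2π)) = 4.4685 → s = 23.4685

23.4685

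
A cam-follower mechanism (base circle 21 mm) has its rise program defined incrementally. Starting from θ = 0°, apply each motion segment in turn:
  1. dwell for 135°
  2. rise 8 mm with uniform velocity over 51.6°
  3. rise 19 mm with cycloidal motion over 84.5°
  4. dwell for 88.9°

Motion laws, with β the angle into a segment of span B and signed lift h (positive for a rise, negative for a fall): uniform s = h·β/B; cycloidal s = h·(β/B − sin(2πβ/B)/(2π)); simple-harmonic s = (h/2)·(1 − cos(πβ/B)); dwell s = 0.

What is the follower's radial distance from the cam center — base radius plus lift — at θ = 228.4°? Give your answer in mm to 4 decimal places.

seg 1 [0°–135°] dwell: s stays 0.0000
seg 2 [135°–186.6°] uniform, h=8: full span → s += 8 → s = 8.0000
seg 3 [186.6°–271.1°] cycloidal, h=19: θ=228.4° here. β=41.8, B=84.5. 19·(0.4947 − sin(2π·0.4947)/(2π)) = 9.2977 → s = 17.2977
radial distance = base radius + s = 21 + 17.2977 = 38.2977

38.2977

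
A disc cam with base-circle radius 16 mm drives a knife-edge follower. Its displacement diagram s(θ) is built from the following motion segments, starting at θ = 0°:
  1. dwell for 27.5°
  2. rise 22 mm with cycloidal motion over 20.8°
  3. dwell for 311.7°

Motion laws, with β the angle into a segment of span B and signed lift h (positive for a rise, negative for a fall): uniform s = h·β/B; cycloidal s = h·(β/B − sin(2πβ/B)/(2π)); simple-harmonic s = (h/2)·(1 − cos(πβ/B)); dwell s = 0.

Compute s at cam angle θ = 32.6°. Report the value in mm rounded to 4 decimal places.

seg 1 [0°–27.5°] dwell: s stays 0.0000
seg 2 [27.5°–48.3°] cycloidal, h=22: θ=32.6° here. β=5.1, B=20.8. 22·(0.2452 − sin(2π·0.2452)/(2π)) = 1.8944 → s = 1.8944

1.8944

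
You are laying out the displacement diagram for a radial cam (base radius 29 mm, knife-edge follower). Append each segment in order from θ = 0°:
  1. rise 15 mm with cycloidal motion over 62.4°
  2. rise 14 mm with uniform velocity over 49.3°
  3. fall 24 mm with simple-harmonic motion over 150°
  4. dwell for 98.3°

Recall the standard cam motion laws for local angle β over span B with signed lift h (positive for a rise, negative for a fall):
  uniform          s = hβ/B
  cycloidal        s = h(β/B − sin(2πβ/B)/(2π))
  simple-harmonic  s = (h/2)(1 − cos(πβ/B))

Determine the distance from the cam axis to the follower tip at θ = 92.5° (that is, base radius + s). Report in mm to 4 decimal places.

seg 1 [0°–62.4°] cycloidal, h=15: full span → s += 15 → s = 15.0000
seg 2 [62.4°–111.7°] uniform, h=14: θ=92.5° here. β=30.1, B=49.3. 14·30.1/49.3 = 8.5477 → s = 23.5477
radial distance = base radius + s = 29 + 23.5477 = 52.5477

52.5477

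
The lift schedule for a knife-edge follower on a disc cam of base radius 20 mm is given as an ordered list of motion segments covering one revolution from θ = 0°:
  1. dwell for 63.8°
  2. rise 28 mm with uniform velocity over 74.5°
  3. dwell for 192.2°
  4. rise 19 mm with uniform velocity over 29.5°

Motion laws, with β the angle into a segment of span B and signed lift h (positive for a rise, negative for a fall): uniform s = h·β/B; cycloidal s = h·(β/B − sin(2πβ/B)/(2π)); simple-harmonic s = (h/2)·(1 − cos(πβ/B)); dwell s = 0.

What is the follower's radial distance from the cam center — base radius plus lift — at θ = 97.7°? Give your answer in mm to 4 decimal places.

seg 1 [0°–63.8°] dwell: s stays 0.0000
seg 2 [63.8°–138.3°] uniform, h=28: θ=97.7° here. β=33.9, B=74.5. 28·33.9/74.5 = 12.7409 → s = 12.7409
radial distance = base radius + s = 20 + 12.7409 = 32.7409

32.7409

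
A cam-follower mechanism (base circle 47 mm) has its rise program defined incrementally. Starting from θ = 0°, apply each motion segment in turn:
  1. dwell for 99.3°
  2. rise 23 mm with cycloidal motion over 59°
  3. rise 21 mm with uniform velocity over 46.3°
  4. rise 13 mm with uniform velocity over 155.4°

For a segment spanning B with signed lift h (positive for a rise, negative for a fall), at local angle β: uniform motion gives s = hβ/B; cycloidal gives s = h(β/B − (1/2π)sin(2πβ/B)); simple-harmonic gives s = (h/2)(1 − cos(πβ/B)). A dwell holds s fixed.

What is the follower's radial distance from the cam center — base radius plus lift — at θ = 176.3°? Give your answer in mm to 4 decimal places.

seg 1 [0°–99.3°] dwell: s stays 0.0000
seg 2 [99.3°–158.3°] cycloidal, h=23: full span → s += 23 → s = 23.0000
seg 3 [158.3°–204.6°] uniform, h=21: θ=176.3° here. β=18, B=46.3. 21·18/46.3 = 8.1641 → s = 31.1641
radial distance = base radius + s = 47 + 31.1641 = 78.1641

78.1641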